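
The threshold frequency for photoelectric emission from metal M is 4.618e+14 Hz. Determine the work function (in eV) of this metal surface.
1.91 eV

At the threshold frequency, photon energy equals work function:
φ = hf₀

Calculating:
φ = (6.626×10⁻³⁴ J·s)(4.618e+14 Hz)
φ = 1.91 eV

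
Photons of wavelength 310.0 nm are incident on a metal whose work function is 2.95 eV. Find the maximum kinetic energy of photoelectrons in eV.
1.0495 eV

Using Einstein's photoelectric equation: KE_max = hf - φ = hc/λ - φ

First, calculate the photon energy:
E_photon = hc/λ = (6.626×10⁻³⁴ J·s)(3×10⁸ m/s) / (310.0×10⁻⁹ m)
E_photon = 3.9995 eV

Then, the maximum kinetic energy:
KE_max = E_photon - φ = 3.9995 eV - 2.95 eV = 1.0495 eV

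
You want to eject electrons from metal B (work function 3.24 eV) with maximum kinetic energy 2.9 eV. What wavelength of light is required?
201.93 nm

From Einstein's equation: KE_max = hc/λ - φ

Rearranging for λ:
hc/λ = KE_max + φ
λ = hc/(KE_max + φ)

Required photon energy:
E_photon = KE_max + φ = 2.9 + 3.24 = 6.14 eV

Required wavelength:
λ = hc/E_photon = (6.626×10⁻³⁴)(3×10⁸) / (6.14 × 1.602×10⁻¹⁹)
λ = 201.93 nm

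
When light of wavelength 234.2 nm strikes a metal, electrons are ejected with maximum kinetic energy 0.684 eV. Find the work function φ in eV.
4.61 eV

From Einstein's photoelectric equation: KE_max = hf - φ = hc/λ - φ

Rearranging for φ:
φ = hc/λ - KE_max

Calculate photon energy:
E_photon = hc/λ = 5.2939 eV

Therefore:
φ = 5.2939 - 0.684 = 4.61 eV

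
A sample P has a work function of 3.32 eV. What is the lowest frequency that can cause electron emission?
8.0277e+14 Hz

The threshold frequency is when the photon energy equals the work function:
hf₀ = φ

Solving for f₀:
f₀ = φ/h = (3.32 eV × 1.602×10⁻¹⁹ J/eV) / (6.626×10⁻³⁴ J·s)
f₀ = 8.0277e+14 Hz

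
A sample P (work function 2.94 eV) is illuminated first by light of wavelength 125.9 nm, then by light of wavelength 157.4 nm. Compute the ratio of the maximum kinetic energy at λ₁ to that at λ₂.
1.3992

Using Einstein's equation: KE_max = hc/λ - φ

For λ₁ = 125.9 nm:
E₁ = hc/λ₁ = 9.8478 eV
KE₁ = E₁ - φ = 9.8478 - 2.94 = 6.9078 eV

For λ₂ = 157.4 nm:
E₂ = hc/λ₂ = 7.8770 eV
KE₂ = E₂ - φ = 7.8770 - 2.94 = 4.9370 eV

Ratio: KE₁/KE₂ = 6.9078/4.9370 = 1.3992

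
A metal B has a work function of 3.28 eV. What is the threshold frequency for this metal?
7.9310e+14 Hz

The threshold frequency is when the photon energy equals the work function:
hf₀ = φ

Solving for f₀:
f₀ = φ/h = (3.28 eV × 1.602×10⁻¹⁹ J/eV) / (6.626×10⁻³⁴ J·s)
f₀ = 7.9310e+14 Hz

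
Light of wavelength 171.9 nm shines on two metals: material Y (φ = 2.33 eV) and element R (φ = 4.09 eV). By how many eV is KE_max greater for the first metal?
1.7600 eV

Using KE_max = hc/λ - φ for each metal:

Photon energy: E = hc/λ = 7.2126 eV

For material Y (φ₁ = 2.33 eV):
KE₁ = E - φ₁ = 7.2126 - 2.33 = 4.8826 eV

For element R (φ₂ = 4.09 eV):
KE₂ = E - φ₂ = 7.2126 - 4.09 = 3.1226 eV

Difference:
ΔKE = KE₁ - KE₂ = 4.8826 - 3.1226 = 1.7600 eV

Note: The difference equals the difference in work functions: 4.09 - 2.33 = 1.76 eV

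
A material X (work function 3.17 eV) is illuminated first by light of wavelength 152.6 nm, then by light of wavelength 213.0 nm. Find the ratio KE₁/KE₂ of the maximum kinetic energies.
1.8691

Using Einstein's equation: KE_max = hc/λ - φ

For λ₁ = 152.6 nm:
E₁ = hc/λ₁ = 8.1248 eV
KE₁ = E₁ - φ = 8.1248 - 3.17 = 4.9548 eV

For λ₂ = 213.0 nm:
E₂ = hc/λ₂ = 5.8209 eV
KE₂ = E₂ - φ = 5.8209 - 3.17 = 2.6509 eV

Ratio: KE₁/KE₂ = 4.9548/2.6509 = 1.8691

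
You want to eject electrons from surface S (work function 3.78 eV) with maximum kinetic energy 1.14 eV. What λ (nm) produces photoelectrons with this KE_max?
252.00 nm

From Einstein's equation: KE_max = hc/λ - φ

Rearranging for λ:
hc/λ = KE_max + φ
λ = hc/(KE_max + φ)

Required photon energy:
E_photon = KE_max + φ = 1.14 + 3.78 = 4.92 eV

Required wavelength:
λ = hc/E_photon = (6.626×10⁻³⁴)(3×10⁸) / (4.92 × 1.602×10⁻¹⁹)
λ = 252.00 nm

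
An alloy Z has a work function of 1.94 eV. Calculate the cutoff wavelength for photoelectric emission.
639.09 nm

The threshold wavelength is when the photon energy equals the work function:
hc/λ₀ = φ

Solving for λ₀:
λ₀ = hc/φ = (6.626×10⁻³⁴ J·s)(3×10⁸ m/s) / (1.94 eV × 1.602×10⁻¹⁹ J/eV)
λ₀ = 639.09 nm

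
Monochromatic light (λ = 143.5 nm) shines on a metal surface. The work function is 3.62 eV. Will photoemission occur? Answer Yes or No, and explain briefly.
Yes

For photoemission, the photon energy must exceed the work function.

Photon energy: E = hc/λ = 8.6400 eV
Work function: φ = 3.62 eV

Since E_photon (8.6400 eV) > φ (3.62 eV), photoemission WILL occur.
The threshold wavelength is λ₀ = hc/φ = 342.5 nm.
Since 143.5 nm < 342.5 nm, the light has sufficient energy.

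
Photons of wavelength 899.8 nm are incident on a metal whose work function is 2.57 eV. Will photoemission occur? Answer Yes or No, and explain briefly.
No

For photoemission, the photon energy must exceed the work function.

Photon energy: E = hc/λ = 1.3779 eV
Work function: φ = 2.57 eV

Since E_photon (1.3779 eV) < φ (2.57 eV), photoemission will NOT occur.
The threshold wavelength is λ₀ = hc/φ = 482.4 nm.
Since 899.8 nm > 482.4 nm, the photons lack sufficient energy.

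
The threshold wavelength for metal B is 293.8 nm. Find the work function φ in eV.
4.22 eV

At the threshold wavelength, photon energy equals work function:
φ = hc/λ₀

Calculating:
φ = (6.626×10⁻³⁴ J·s)(3×10⁸ m/s) / (293.8×10⁻⁹ m)
φ = 4.22 eV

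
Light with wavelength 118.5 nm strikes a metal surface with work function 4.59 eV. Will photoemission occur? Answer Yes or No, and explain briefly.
Yes

For photoemission, the photon energy must exceed the work function.

Photon energy: E = hc/λ = 10.4628 eV
Work function: φ = 4.59 eV

Since E_photon (10.4628 eV) > φ (4.59 eV), photoemission WILL occur.
The threshold wavelength is λ₀ = hc/φ = 270.1 nm.
Since 118.5 nm < 270.1 nm, the light has sufficient energy.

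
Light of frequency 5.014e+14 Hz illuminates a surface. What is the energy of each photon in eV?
2.0736 eV

Using E = hf:

E = hf = (6.626×10⁻³⁴ J·s)(5.014e+14 Hz)
E = 2.0736 eV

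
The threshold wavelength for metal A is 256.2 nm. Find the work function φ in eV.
4.84 eV

At the threshold wavelength, photon energy equals work function:
φ = hc/λ₀

Calculating:
φ = (6.626×10⁻³⁴ J·s)(3×10⁸ m/s) / (256.2×10⁻⁹ m)
φ = 4.84 eV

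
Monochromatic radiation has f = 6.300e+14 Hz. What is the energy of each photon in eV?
2.6055 eV

Using E = hf:

E = hf = (6.626×10⁻³⁴ J·s)(6.300e+14 Hz)
E = 2.6055 eV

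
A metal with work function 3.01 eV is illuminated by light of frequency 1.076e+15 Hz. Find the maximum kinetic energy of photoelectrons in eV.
1.4400 eV

Using Einstein's photoelectric equation: KE_max = hf - φ

First, calculate the photon energy:
E_photon = hf = (6.626×10⁻³⁴ J·s)(1.076e+15 Hz)
E_photon = 4.4500 eV

Then, the maximum kinetic energy:
KE_max = E_photon - φ = 4.4500 eV - 3.01 eV = 1.4400 eV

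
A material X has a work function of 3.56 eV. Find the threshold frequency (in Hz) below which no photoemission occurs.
8.6080e+14 Hz

The threshold frequency is when the photon energy equals the work function:
hf₀ = φ

Solving for f₀:
f₀ = φ/h = (3.56 eV × 1.602×10⁻¹⁹ J/eV) / (6.626×10⁻³⁴ J·s)
f₀ = 8.6080e+14 Hz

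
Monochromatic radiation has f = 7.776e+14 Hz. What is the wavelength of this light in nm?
385.54 nm

Using the wave equation: c = fλ

Solving for wavelength:
λ = c/f = (3×10⁸ m/s) / (7.776e+14 Hz)
λ = 385.54 nm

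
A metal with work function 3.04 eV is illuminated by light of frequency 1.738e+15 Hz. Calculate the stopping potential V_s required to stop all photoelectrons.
4.1478 V

The stopping potential V_s satisfies: eV_s = KE_max

First, find KE_max using Einstein's equation:
E_photon = hf = (6.626×10⁻³⁴ J·s)(1.738e+15 Hz) = 7.1878 eV
KE_max = E_photon - φ = 7.1878 - 3.04 = 4.1478 eV

Since eV_s = KE_max:
V_s = KE_max/e = 4.1478 V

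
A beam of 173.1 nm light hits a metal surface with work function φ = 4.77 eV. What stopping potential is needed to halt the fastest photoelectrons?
2.3926 V

The stopping potential V_s satisfies: eV_s = KE_max

First, find KE_max using Einstein's equation:
E_photon = hc/λ = 7.1626 eV
KE_max = E_photon - φ = 7.1626 - 4.77 = 2.3926 eV

Since eV_s = KE_max:
V_s = KE_max/e = 2.3926 V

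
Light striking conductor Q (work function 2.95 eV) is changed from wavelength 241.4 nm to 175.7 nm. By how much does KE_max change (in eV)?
1.9205 eV

Using Einstein's equation: KE_max = hc/λ - φ

For λ₁ = 241.4 nm:
KE₁ = hc/λ₁ - φ = 5.1360 - 2.95 = 2.1860 eV

For λ₂ = 175.7 nm:
KE₂ = hc/λ₂ - φ = 7.0566 - 2.95 = 4.1066 eV

Change in KE:
ΔKE = KE₂ - KE₁ = 4.1066 - 2.1860 = 1.9205 eV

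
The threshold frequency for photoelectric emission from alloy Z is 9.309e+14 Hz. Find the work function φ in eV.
3.85 eV

At the threshold frequency, photon energy equals work function:
φ = hf₀

Calculating:
φ = (6.626×10⁻³⁴ J·s)(9.309e+14 Hz)
φ = 3.85 eV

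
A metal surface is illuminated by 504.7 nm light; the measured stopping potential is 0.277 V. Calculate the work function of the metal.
2.18 eV

The stopping potential gives the maximum kinetic energy: KE_max = eV_s = 0.277 eV

From Einstein's photoelectric equation: KE_max = hc/λ - φ
Rearranging: φ = hc/λ - KE_max

Calculate photon energy:
E_photon = hc/λ = (6.626×10⁻³⁴ J·s)(3×10⁸ m/s) / (504.7×10⁻⁹ m) = 2.4566 eV

Therefore:
φ = 2.4566 - 0.277 = 2.18 eV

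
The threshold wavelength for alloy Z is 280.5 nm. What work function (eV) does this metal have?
4.42 eV

At the threshold wavelength, photon energy equals work function:
φ = hc/λ₀

Calculating:
φ = (6.626×10⁻³⁴ J·s)(3×10⁸ m/s) / (280.5×10⁻⁹ m)
φ = 4.42 eV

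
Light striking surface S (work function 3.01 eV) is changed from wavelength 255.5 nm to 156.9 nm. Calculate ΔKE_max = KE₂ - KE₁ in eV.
3.0495 eV

Using Einstein's equation: KE_max = hc/λ - φ

For λ₁ = 255.5 nm:
KE₁ = hc/λ₁ - φ = 4.8526 - 3.01 = 1.8426 eV

For λ₂ = 156.9 nm:
KE₂ = hc/λ₂ - φ = 7.9021 - 3.01 = 4.8921 eV

Change in KE:
ΔKE = KE₂ - KE₁ = 4.8921 - 1.8426 = 3.0495 eV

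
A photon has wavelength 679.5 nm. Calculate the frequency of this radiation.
4.4120e+14 Hz

Using the wave equation: c = fλ

Solving for frequency:
f = c/λ = (3×10⁸ m/s) / (679.5×10⁻⁹ m)
f = 4.4120e+14 Hz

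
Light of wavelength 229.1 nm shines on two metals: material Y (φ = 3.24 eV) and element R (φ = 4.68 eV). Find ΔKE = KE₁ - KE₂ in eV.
1.4400 eV

Using KE_max = hc/λ - φ for each metal:

Photon energy: E = hc/λ = 5.4118 eV

For material Y (φ₁ = 3.24 eV):
KE₁ = E - φ₁ = 5.4118 - 3.24 = 2.1718 eV

For element R (φ₂ = 4.68 eV):
KE₂ = E - φ₂ = 5.4118 - 4.68 = 0.7318 eV

Difference:
ΔKE = KE₁ - KE₂ = 2.1718 - 0.7318 = 1.4400 eV

Note: The difference equals the difference in work functions: 4.68 - 3.24 = 1.44 eV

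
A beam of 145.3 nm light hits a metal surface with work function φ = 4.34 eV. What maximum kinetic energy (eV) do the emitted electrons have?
4.1930 eV

Using Einstein's photoelectric equation: KE_max = hf - φ = hc/λ - φ

First, calculate the photon energy:
E_photon = hc/λ = (6.626×10⁻³⁴ J·s)(3×10⁸ m/s) / (145.3×10⁻⁹ m)
E_photon = 8.5330 eV

Then, the maximum kinetic energy:
KE_max = E_photon - φ = 8.5330 eV - 4.34 eV = 4.1930 eV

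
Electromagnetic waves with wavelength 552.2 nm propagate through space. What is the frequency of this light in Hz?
5.4291e+14 Hz

Using the wave equation: c = fλ

Solving for frequency:
f = c/λ = (3×10⁸ m/s) / (552.2×10⁻⁹ m)
f = 5.4291e+14 Hz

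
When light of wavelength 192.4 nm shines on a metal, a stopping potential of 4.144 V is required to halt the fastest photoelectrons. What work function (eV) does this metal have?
2.30 eV

The stopping potential gives the maximum kinetic energy: KE_max = eV_s = 4.144 eV

From Einstein's photoelectric equation: KE_max = hc/λ - φ
Rearranging: φ = hc/λ - KE_max

Calculate photon energy:
E_photon = hc/λ = (6.626×10⁻³⁴ J·s)(3×10⁸ m/s) / (192.4×10⁻⁹ m) = 6.4441 eV

Therefore:
φ = 6.4441 - 4.144 = 2.30 eV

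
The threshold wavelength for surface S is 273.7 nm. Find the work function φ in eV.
4.53 eV

At the threshold wavelength, photon energy equals work function:
φ = hc/λ₀

Calculating:
φ = (6.626×10⁻³⁴ J·s)(3×10⁸ m/s) / (273.7×10⁻⁹ m)
φ = 4.53 eV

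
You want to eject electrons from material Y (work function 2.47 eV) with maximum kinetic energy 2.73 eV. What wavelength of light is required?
238.43 nm

From Einstein's equation: KE_max = hc/λ - φ

Rearranging for λ:
hc/λ = KE_max + φ
λ = hc/(KE_max + φ)

Required photon energy:
E_photon = KE_max + φ = 2.73 + 2.47 = 5.20 eV

Required wavelength:
λ = hc/E_photon = (6.626×10⁻³⁴)(3×10⁸) / (5.20 × 1.602×10⁻¹⁹)
λ = 238.43 nm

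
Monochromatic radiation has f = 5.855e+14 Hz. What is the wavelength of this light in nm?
512.03 nm

Using the wave equation: c = fλ

Solving for wavelength:
λ = c/f = (3×10⁸ m/s) / (5.855e+14 Hz)
λ = 512.03 nm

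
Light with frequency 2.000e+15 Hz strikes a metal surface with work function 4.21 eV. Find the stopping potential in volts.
4.0613 V

The stopping potential V_s satisfies: eV_s = KE_max

First, find KE_max using Einstein's equation:
E_photon = hf = (6.626×10⁻³⁴ J·s)(2.000e+15 Hz) = 8.2713 eV
KE_max = E_photon - φ = 8.2713 - 4.21 = 4.0613 eV

Since eV_s = KE_max:
V_s = KE_max/e = 4.0613 V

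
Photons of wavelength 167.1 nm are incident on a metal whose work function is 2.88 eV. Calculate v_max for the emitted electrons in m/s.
1.2637e+06 m/s

First, find the maximum kinetic energy:
E_photon = hc/λ = 7.4198 eV
KE_max = E_photon - φ = 7.4198 - 2.88 = 4.5398 eV

Convert to Joules: KE_max = 4.5398 × 1.602×10⁻¹⁹ J = 7.2735e-19 J

Then use KE = ½mv² to find velocity:
v = √(2·KE/m) = √(2 × 7.2735e-19 J / 9.109e-31 kg)
v = 1.2637e+06 m/s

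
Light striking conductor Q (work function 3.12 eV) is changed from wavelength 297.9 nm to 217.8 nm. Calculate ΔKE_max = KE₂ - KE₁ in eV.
1.5306 eV

Using Einstein's equation: KE_max = hc/λ - φ

For λ₁ = 297.9 nm:
KE₁ = hc/λ₁ - φ = 4.1619 - 3.12 = 1.0419 eV

For λ₂ = 217.8 nm:
KE₂ = hc/λ₂ - φ = 5.6926 - 3.12 = 2.5726 eV

Change in KE:
ΔKE = KE₂ - KE₁ = 2.5726 - 1.0419 = 1.5306 eV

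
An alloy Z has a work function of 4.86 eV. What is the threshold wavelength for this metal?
255.11 nm

The threshold wavelength is when the photon energy equals the work function:
hc/λ₀ = φ

Solving for λ₀:
λ₀ = hc/φ = (6.626×10⁻³⁴ J·s)(3×10⁸ m/s) / (4.86 eV × 1.602×10⁻¹⁹ J/eV)
λ₀ = 255.11 nm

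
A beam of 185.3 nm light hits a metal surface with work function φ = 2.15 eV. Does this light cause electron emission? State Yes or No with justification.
Yes

For photoemission, the photon energy must exceed the work function.

Photon energy: E = hc/λ = 6.6910 eV
Work function: φ = 2.15 eV

Since E_photon (6.6910 eV) > φ (2.15 eV), photoemission WILL occur.
The threshold wavelength is λ₀ = hc/φ = 576.7 nm.
Since 185.3 nm < 576.7 nm, the light has sufficient energy.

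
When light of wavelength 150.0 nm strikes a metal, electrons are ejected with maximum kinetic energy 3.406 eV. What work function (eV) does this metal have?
4.86 eV

From Einstein's photoelectric equation: KE_max = hf - φ = hc/λ - φ

Rearranging for φ:
φ = hc/λ - KE_max

Calculate photon energy:
E_photon = hc/λ = 8.2656 eV

Therefore:
φ = 8.2656 - 3.406 = 4.86 eV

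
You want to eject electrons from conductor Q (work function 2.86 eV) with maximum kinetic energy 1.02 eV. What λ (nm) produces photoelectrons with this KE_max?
319.55 nm

From Einstein's equation: KE_max = hc/λ - φ

Rearranging for λ:
hc/λ = KE_max + φ
λ = hc/(KE_max + φ)

Required photon energy:
E_photon = KE_max + φ = 1.02 + 2.86 = 3.88 eV

Required wavelength:
λ = hc/E_photon = (6.626×10⁻³⁴)(3×10⁸) / (3.88 × 1.602×10⁻¹⁹)
λ = 319.55 nm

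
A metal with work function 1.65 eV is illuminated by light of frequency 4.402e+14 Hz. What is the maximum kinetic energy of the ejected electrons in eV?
0.1705 eV

Using Einstein's photoelectric equation: KE_max = hf - φ

First, calculate the photon energy:
E_photon = hf = (6.626×10⁻³⁴ J·s)(4.402e+14 Hz)
E_photon = 1.8205 eV

Then, the maximum kinetic energy:
KE_max = E_photon - φ = 1.8205 eV - 1.65 eV = 0.1705 eV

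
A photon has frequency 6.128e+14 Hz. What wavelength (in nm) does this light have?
489.22 nm

Using the wave equation: c = fλ

Solving for wavelength:
λ = c/f = (3×10⁸ m/s) / (6.128e+14 Hz)
λ = 489.22 nm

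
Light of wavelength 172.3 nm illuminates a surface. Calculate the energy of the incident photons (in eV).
7.1958 eV

Using E = hf = hc/λ:

E = hc/λ = (6.626×10⁻³⁴ J·s)(3×10⁸ m/s) / (172.3×10⁻⁹ m)
E = 7.1958 eV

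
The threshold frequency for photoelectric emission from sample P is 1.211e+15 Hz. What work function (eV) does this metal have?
5.01 eV

At the threshold frequency, photon energy equals work function:
φ = hf₀

Calculating:
φ = (6.626×10⁻³⁴ J·s)(1.211e+15 Hz)
φ = 5.01 eV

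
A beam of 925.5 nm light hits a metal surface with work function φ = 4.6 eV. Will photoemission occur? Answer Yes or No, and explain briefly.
No

For photoemission, the photon energy must exceed the work function.

Photon energy: E = hc/λ = 1.3396 eV
Work function: φ = 4.6 eV

Since E_photon (1.3396 eV) < φ (4.6 eV), photoemission will NOT occur.
The threshold wavelength is λ₀ = hc/φ = 269.5 nm.
Since 925.5 nm > 269.5 nm, the photons lack sufficient energy.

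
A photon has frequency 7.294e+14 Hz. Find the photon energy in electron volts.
3.0166 eV

Using E = hf:

E = hf = (6.626×10⁻³⁴ J·s)(7.294e+14 Hz)
E = 3.0166 eV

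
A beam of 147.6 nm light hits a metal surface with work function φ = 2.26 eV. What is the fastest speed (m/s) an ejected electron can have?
1.4696e+06 m/s

First, find the maximum kinetic energy:
E_photon = hc/λ = 8.4000 eV
KE_max = E_photon - φ = 8.4000 - 2.26 = 6.1400 eV

Convert to Joules: KE_max = 6.1400 × 1.602×10⁻¹⁹ J = 9.8374e-19 J

Then use KE = ½mv² to find velocity:
v = √(2·KE/m) = √(2 × 9.8374e-19 J / 9.109e-31 kg)
v = 1.4696e+06 m/s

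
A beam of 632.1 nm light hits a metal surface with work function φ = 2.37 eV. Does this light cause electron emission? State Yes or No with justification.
No

For photoemission, the photon energy must exceed the work function.

Photon energy: E = hc/λ = 1.9615 eV
Work function: φ = 2.37 eV

Since E_photon (1.9615 eV) < φ (2.37 eV), photoemission will NOT occur.
The threshold wavelength is λ₀ = hc/φ = 523.1 nm.
Since 632.1 nm > 523.1 nm, the photons lack sufficient energy.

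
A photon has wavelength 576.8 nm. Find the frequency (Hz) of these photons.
5.1975e+14 Hz

Using the wave equation: c = fλ

Solving for frequency:
f = c/λ = (3×10⁸ m/s) / (576.8×10⁻⁹ m)
f = 5.1975e+14 Hz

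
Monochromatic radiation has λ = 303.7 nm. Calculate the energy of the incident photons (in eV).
4.0825 eV

Using E = hf = hc/λ:

E = hc/λ = (6.626×10⁻³⁴ J·s)(3×10⁸ m/s) / (303.7×10⁻⁹ m)
E = 4.0825 eV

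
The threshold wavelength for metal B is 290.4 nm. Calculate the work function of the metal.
4.27 eV

At the threshold wavelength, photon energy equals work function:
φ = hc/λ₀

Calculating:
φ = (6.626×10⁻³⁴ J·s)(3×10⁸ m/s) / (290.4×10⁻⁹ m)
φ = 4.27 eV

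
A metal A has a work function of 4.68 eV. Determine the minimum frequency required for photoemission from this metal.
1.1316e+15 Hz

The threshold frequency is when the photon energy equals the work function:
hf₀ = φ

Solving for f₀:
f₀ = φ/h = (4.68 eV × 1.602×10⁻¹⁹ J/eV) / (6.626×10⁻³⁴ J·s)
f₀ = 1.1316e+15 Hz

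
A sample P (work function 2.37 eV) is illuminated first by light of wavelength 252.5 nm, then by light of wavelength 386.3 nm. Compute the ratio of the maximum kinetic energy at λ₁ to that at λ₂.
3.0258

Using Einstein's equation: KE_max = hc/λ - φ

For λ₁ = 252.5 nm:
E₁ = hc/λ₁ = 4.9103 eV
KE₁ = E₁ - φ = 4.9103 - 2.37 = 2.5403 eV

For λ₂ = 386.3 nm:
E₂ = hc/λ₂ = 3.2095 eV
KE₂ = E₂ - φ = 3.2095 - 2.37 = 0.8395 eV

Ratio: KE₁/KE₂ = 2.5403/0.8395 = 3.0258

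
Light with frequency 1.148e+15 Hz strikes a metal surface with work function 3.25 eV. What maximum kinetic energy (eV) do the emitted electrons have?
1.4977 eV

Using Einstein's photoelectric equation: KE_max = hf - φ

First, calculate the photon energy:
E_photon = hf = (6.626×10⁻³⁴ J·s)(1.148e+15 Hz)
E_photon = 4.7477 eV

Then, the maximum kinetic energy:
KE_max = E_photon - φ = 4.7477 eV - 3.25 eV = 1.4977 eV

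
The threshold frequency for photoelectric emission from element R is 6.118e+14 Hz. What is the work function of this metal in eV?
2.53 eV

At the threshold frequency, photon energy equals work function:
φ = hf₀

Calculating:
φ = (6.626×10⁻³⁴ J·s)(6.118e+14 Hz)
φ = 2.53 eV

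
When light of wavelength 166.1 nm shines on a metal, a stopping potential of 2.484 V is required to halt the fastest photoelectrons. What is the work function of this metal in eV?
4.98 eV

The stopping potential gives the maximum kinetic energy: KE_max = eV_s = 2.484 eV

From Einstein's photoelectric equation: KE_max = hc/λ - φ
Rearranging: φ = hc/λ - KE_max

Calculate photon energy:
E_photon = hc/λ = (6.626×10⁻³⁴ J·s)(3×10⁸ m/s) / (166.1×10⁻⁹ m) = 7.4644 eV

Therefore:
φ = 7.4644 - 2.484 = 4.98 eV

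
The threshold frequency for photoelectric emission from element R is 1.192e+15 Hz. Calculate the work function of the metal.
4.93 eV

At the threshold frequency, photon energy equals work function:
φ = hf₀

Calculating:
φ = (6.626×10⁻³⁴ J·s)(1.192e+15 Hz)
φ = 4.93 eV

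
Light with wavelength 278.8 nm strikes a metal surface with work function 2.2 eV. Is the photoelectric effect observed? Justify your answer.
Yes

For photoemission, the photon energy must exceed the work function.

Photon energy: E = hc/λ = 4.4471 eV
Work function: φ = 2.2 eV

Since E_photon (4.4471 eV) > φ (2.2 eV), photoemission WILL occur.
The threshold wavelength is λ₀ = hc/φ = 563.6 nm.
Since 278.8 nm < 563.6 nm, the light has sufficient energy.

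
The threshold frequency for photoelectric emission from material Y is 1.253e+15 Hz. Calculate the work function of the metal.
5.18 eV

At the threshold frequency, photon energy equals work function:
φ = hf₀

Calculating:
φ = (6.626×10⁻³⁴ J·s)(1.253e+15 Hz)
φ = 5.18 eV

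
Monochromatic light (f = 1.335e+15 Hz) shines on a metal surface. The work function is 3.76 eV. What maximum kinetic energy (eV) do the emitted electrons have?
1.7611 eV

Using Einstein's photoelectric equation: KE_max = hf - φ

First, calculate the photon energy:
E_photon = hf = (6.626×10⁻³⁴ J·s)(1.335e+15 Hz)
E_photon = 5.5211 eV

Then, the maximum kinetic energy:
KE_max = E_photon - φ = 5.5211 eV - 3.76 eV = 1.7611 eV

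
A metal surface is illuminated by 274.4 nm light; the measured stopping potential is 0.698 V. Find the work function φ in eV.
3.82 eV

The stopping potential gives the maximum kinetic energy: KE_max = eV_s = 0.698 eV

From Einstein's photoelectric equation: KE_max = hc/λ - φ
Rearranging: φ = hc/λ - KE_max

Calculate photon energy:
E_photon = hc/λ = (6.626×10⁻³⁴ J·s)(3×10⁸ m/s) / (274.4×10⁻⁹ m) = 4.5184 eV

Therefore:
φ = 4.5184 - 0.698 = 3.82 eV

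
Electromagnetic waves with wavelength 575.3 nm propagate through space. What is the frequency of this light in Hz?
5.2111e+14 Hz

Using the wave equation: c = fλ

Solving for frequency:
f = c/λ = (3×10⁸ m/s) / (575.3×10⁻⁹ m)
f = 5.2111e+14 Hz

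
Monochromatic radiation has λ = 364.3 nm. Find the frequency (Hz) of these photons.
8.2293e+14 Hz

Using the wave equation: c = fλ

Solving for frequency:
f = c/λ = (3×10⁸ m/s) / (364.3×10⁻⁹ m)
f = 8.2293e+14 Hz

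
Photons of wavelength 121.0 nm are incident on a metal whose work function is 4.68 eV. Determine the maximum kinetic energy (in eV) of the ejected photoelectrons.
5.5666 eV

Using Einstein's photoelectric equation: KE_max = hf - φ = hc/λ - φ

First, calculate the photon energy:
E_photon = hc/λ = (6.626×10⁻³⁴ J·s)(3×10⁸ m/s) / (121.0×10⁻⁹ m)
E_photon = 10.2466 eV

Then, the maximum kinetic energy:
KE_max = E_photon - φ = 10.2466 eV - 4.68 eV = 5.5666 eV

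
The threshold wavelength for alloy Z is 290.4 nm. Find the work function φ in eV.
4.27 eV

At the threshold wavelength, photon energy equals work function:
φ = hc/λ₀

Calculating:
φ = (6.626×10⁻³⁴ J·s)(3×10⁸ m/s) / (290.4×10⁻⁹ m)
φ = 4.27 eV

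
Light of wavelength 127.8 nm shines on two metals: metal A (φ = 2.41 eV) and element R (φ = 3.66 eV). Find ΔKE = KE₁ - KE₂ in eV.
1.2500 eV

Using KE_max = hc/λ - φ for each metal:

Photon energy: E = hc/λ = 9.7014 eV

For metal A (φ₁ = 2.41 eV):
KE₁ = E - φ₁ = 9.7014 - 2.41 = 7.2914 eV

For element R (φ₂ = 3.66 eV):
KE₂ = E - φ₂ = 9.7014 - 3.66 = 6.0414 eV

Difference:
ΔKE = KE₁ - KE₂ = 7.2914 - 6.0414 = 1.2500 eV

Note: The difference equals the difference in work functions: 3.66 - 2.41 = 1.25 eV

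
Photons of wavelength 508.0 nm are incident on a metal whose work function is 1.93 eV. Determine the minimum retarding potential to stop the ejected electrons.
0.5106 V

The stopping potential V_s satisfies: eV_s = KE_max

First, find KE_max using Einstein's equation:
E_photon = hc/λ = 2.4406 eV
KE_max = E_photon - φ = 2.4406 - 1.93 = 0.5106 eV

Since eV_s = KE_max:
V_s = KE_max/e = 0.5106 V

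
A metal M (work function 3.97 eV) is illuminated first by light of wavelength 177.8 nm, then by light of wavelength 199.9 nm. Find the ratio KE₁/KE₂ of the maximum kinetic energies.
1.3453

Using Einstein's equation: KE_max = hc/λ - φ

For λ₁ = 177.8 nm:
E₁ = hc/λ₁ = 6.9732 eV
KE₁ = E₁ - φ = 6.9732 - 3.97 = 3.0032 eV

For λ₂ = 199.9 nm:
E₂ = hc/λ₂ = 6.2023 eV
KE₂ = E₂ - φ = 6.2023 - 3.97 = 2.2323 eV

Ratio: KE₁/KE₂ = 3.0032/2.2323 = 1.3453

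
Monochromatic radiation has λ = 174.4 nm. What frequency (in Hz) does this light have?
1.7190e+15 Hz

Using the wave equation: c = fλ

Solving for frequency:
f = c/λ = (3×10⁸ m/s) / (174.4×10⁻⁹ m)
f = 1.7190e+15 Hz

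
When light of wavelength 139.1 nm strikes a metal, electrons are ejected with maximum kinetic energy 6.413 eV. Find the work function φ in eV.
2.50 eV

From Einstein's photoelectric equation: KE_max = hf - φ = hc/λ - φ

Rearranging for φ:
φ = hc/λ - KE_max

Calculate photon energy:
E_photon = hc/λ = 8.9133 eV

Therefore:
φ = 8.9133 - 6.413 = 2.50 eV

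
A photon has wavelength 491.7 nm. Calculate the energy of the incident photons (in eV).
2.5215 eV

Using E = hf = hc/λ:

E = hc/λ = (6.626×10⁻³⁴ J·s)(3×10⁸ m/s) / (491.7×10⁻⁹ m)
E = 2.5215 eV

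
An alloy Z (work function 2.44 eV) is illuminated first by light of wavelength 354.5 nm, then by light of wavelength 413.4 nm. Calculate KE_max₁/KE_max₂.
1.8912

Using Einstein's equation: KE_max = hc/λ - φ

For λ₁ = 354.5 nm:
E₁ = hc/λ₁ = 3.4974 eV
KE₁ = E₁ - φ = 3.4974 - 2.44 = 1.0574 eV

For λ₂ = 413.4 nm:
E₂ = hc/λ₂ = 2.9991 eV
KE₂ = E₂ - φ = 2.9991 - 2.44 = 0.5591 eV

Ratio: KE₁/KE₂ = 1.0574/0.5591 = 1.8912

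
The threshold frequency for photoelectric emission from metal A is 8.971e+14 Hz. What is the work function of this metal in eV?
3.71 eV

At the threshold frequency, photon energy equals work function:
φ = hf₀

Calculating:
φ = (6.626×10⁻³⁴ J·s)(8.971e+14 Hz)
φ = 3.71 eV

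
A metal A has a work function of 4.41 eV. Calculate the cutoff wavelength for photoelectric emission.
281.14 nm

The threshold wavelength is when the photon energy equals the work function:
hc/λ₀ = φ

Solving for λ₀:
λ₀ = hc/φ = (6.626×10⁻³⁴ J·s)(3×10⁸ m/s) / (4.41 eV × 1.602×10⁻¹⁹ J/eV)
λ₀ = 281.14 nm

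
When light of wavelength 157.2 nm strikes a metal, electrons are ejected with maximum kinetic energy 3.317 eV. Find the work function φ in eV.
4.57 eV

From Einstein's photoelectric equation: KE_max = hf - φ = hc/λ - φ

Rearranging for φ:
φ = hc/λ - KE_max

Calculate photon energy:
E_photon = hc/λ = 7.8870 eV

Therefore:
φ = 7.8870 - 3.317 = 4.57 eV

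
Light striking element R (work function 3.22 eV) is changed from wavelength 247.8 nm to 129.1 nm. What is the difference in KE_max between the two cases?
4.6003 eV

Using Einstein's equation: KE_max = hc/λ - φ

For λ₁ = 247.8 nm:
KE₁ = hc/λ₁ - φ = 5.0034 - 3.22 = 1.7834 eV

For λ₂ = 129.1 nm:
KE₂ = hc/λ₂ - φ = 9.6037 - 3.22 = 6.3837 eV

Change in KE:
ΔKE = KE₂ - KE₁ = 6.3837 - 1.7834 = 4.6003 eV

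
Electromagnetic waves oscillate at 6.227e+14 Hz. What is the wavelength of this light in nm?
481.44 nm

Using the wave equation: c = fλ

Solving for wavelength:
λ = c/f = (3×10⁸ m/s) / (6.227e+14 Hz)
λ = 481.44 nm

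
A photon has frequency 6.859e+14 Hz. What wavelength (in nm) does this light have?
437.08 nm

Using the wave equation: c = fλ

Solving for wavelength:
λ = c/f = (3×10⁸ m/s) / (6.859e+14 Hz)
λ = 437.08 nm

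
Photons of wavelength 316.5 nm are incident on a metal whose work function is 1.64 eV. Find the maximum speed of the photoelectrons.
8.9504e+05 m/s

First, find the maximum kinetic energy:
E_photon = hc/λ = 3.9174 eV
KE_max = E_photon - φ = 3.9174 - 1.64 = 2.2774 eV

Convert to Joules: KE_max = 2.2774 × 1.602×10⁻¹⁹ J = 3.6487e-19 J

Then use KE = ½mv² to find velocity:
v = √(2·KE/m) = √(2 × 3.6487e-19 J / 9.109e-31 kg)
v = 8.9504e+05 m/s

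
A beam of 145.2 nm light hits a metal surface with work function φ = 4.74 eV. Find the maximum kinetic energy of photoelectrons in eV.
3.7989 eV

Using Einstein's photoelectric equation: KE_max = hf - φ = hc/λ - φ

First, calculate the photon energy:
E_photon = hc/λ = (6.626×10⁻³⁴ J·s)(3×10⁸ m/s) / (145.2×10⁻⁹ m)
E_photon = 8.5389 eV

Then, the maximum kinetic energy:
KE_max = E_photon - φ = 8.5389 eV - 4.74 eV = 3.7989 eV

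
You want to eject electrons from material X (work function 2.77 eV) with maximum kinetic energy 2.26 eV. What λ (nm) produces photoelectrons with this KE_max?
246.49 nm

From Einstein's equation: KE_max = hc/λ - φ

Rearranging for λ:
hc/λ = KE_max + φ
λ = hc/(KE_max + φ)

Required photon energy:
E_photon = KE_max + φ = 2.26 + 2.77 = 5.03 eV

Required wavelength:
λ = hc/E_photon = (6.626×10⁻³⁴)(3×10⁸) / (5.03 × 1.602×10⁻¹⁹)
λ = 246.49 nm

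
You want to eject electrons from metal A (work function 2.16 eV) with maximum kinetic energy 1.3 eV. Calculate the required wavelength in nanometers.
358.34 nm

From Einstein's equation: KE_max = hc/λ - φ

Rearranging for λ:
hc/λ = KE_max + φ
λ = hc/(KE_max + φ)

Required photon energy:
E_photon = KE_max + φ = 1.3 + 2.16 = 3.46 eV

Required wavelength:
λ = hc/E_photon = (6.626×10⁻³⁴)(3×10⁸) / (3.46 × 1.602×10⁻¹⁹)
λ = 358.34 nm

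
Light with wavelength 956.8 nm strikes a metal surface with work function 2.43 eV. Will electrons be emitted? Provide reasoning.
No

For photoemission, the photon energy must exceed the work function.

Photon energy: E = hc/λ = 1.2958 eV
Work function: φ = 2.43 eV

Since E_photon (1.2958 eV) < φ (2.43 eV), photoemission will NOT occur.
The threshold wavelength is λ₀ = hc/φ = 510.2 nm.
Since 956.8 nm > 510.2 nm, the photons lack sufficient energy.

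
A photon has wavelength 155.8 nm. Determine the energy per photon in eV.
7.9579 eV

Using E = hf = hc/λ:

E = hc/λ = (6.626×10⁻³⁴ J·s)(3×10⁸ m/s) / (155.8×10⁻⁹ m)
E = 7.9579 eV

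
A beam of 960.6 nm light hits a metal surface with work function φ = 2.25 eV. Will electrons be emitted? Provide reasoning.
No

For photoemission, the photon energy must exceed the work function.

Photon energy: E = hc/λ = 1.2907 eV
Work function: φ = 2.25 eV

Since E_photon (1.2907 eV) < φ (2.25 eV), photoemission will NOT occur.
The threshold wavelength is λ₀ = hc/φ = 551.0 nm.
Since 960.6 nm > 551.0 nm, the photons lack sufficient energy.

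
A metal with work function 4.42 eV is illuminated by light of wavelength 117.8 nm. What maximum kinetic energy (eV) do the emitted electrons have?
6.1050 eV

Using Einstein's photoelectric equation: KE_max = hf - φ = hc/λ - φ

First, calculate the photon energy:
E_photon = hc/λ = (6.626×10⁻³⁴ J·s)(3×10⁸ m/s) / (117.8×10⁻⁹ m)
E_photon = 10.5250 eV

Then, the maximum kinetic energy:
KE_max = E_photon - φ = 10.5250 eV - 4.42 eV = 6.1050 eV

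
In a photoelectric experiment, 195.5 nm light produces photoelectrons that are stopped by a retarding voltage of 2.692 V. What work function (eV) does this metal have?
3.65 eV

The stopping potential gives the maximum kinetic energy: KE_max = eV_s = 2.692 eV

From Einstein's photoelectric equation: KE_max = hc/λ - φ
Rearranging: φ = hc/λ - KE_max

Calculate photon energy:
E_photon = hc/λ = (6.626×10⁻³⁴ J·s)(3×10⁸ m/s) / (195.5×10⁻⁹ m) = 6.3419 eV

Therefore:
φ = 6.3419 - 2.692 = 3.65 eV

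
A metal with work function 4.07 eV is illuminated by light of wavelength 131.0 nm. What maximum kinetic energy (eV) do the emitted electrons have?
5.3944 eV

Using Einstein's photoelectric equation: KE_max = hf - φ = hc/λ - φ

First, calculate the photon energy:
E_photon = hc/λ = (6.626×10⁻³⁴ J·s)(3×10⁸ m/s) / (131.0×10⁻⁹ m)
E_photon = 9.4644 eV

Then, the maximum kinetic energy:
KE_max = E_photon - φ = 9.4644 eV - 4.07 eV = 5.3944 eV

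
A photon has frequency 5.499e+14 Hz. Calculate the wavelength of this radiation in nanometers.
545.18 nm

Using the wave equation: c = fλ

Solving for wavelength:
λ = c/f = (3×10⁸ m/s) / (5.499e+14 Hz)
λ = 545.18 nm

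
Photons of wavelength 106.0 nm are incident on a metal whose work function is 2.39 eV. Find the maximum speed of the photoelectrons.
1.8093e+06 m/s

First, find the maximum kinetic energy:
E_photon = hc/λ = 11.6966 eV
KE_max = E_photon - φ = 11.6966 - 2.39 = 9.3066 eV

Convert to Joules: KE_max = 9.3066 × 1.602×10⁻¹⁹ J = 1.4911e-18 J

Then use KE = ½mv² to find velocity:
v = √(2·KE/m) = √(2 × 1.4911e-18 J / 9.109e-31 kg)
v = 1.8093e+06 m/s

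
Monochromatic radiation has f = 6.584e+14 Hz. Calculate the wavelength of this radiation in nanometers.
455.33 nm

Using the wave equation: c = fλ

Solving for wavelength:
λ = c/f = (3×10⁸ m/s) / (6.584e+14 Hz)
λ = 455.33 nm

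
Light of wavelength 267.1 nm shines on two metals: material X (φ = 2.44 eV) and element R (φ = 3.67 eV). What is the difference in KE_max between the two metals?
1.2300 eV

Using KE_max = hc/λ - φ for each metal:

Photon energy: E = hc/λ = 4.6419 eV

For material X (φ₁ = 2.44 eV):
KE₁ = E - φ₁ = 4.6419 - 2.44 = 2.2019 eV

For element R (φ₂ = 3.67 eV):
KE₂ = E - φ₂ = 4.6419 - 3.67 = 0.9719 eV

Difference:
ΔKE = KE₁ - KE₂ = 2.2019 - 0.9719 = 1.2300 eV

Note: The difference equals the difference in work functions: 3.67 - 2.44 = 1.23 eV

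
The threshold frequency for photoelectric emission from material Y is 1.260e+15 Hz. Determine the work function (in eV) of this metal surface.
5.21 eV

At the threshold frequency, photon energy equals work function:
φ = hf₀

Calculating:
φ = (6.626×10⁻³⁴ J·s)(1.260e+15 Hz)
φ = 5.21 eV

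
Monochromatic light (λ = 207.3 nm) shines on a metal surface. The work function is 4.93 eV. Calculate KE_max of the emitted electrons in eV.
1.0509 eV

Using Einstein's photoelectric equation: KE_max = hf - φ = hc/λ - φ

First, calculate the photon energy:
E_photon = hc/λ = (6.626×10⁻³⁴ J·s)(3×10⁸ m/s) / (207.3×10⁻⁹ m)
E_photon = 5.9809 eV

Then, the maximum kinetic energy:
KE_max = E_photon - φ = 5.9809 eV - 4.93 eV = 1.0509 eV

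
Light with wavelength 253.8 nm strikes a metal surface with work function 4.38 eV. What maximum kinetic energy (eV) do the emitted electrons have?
0.5051 eV

Using Einstein's photoelectric equation: KE_max = hf - φ = hc/λ - φ

First, calculate the photon energy:
E_photon = hc/λ = (6.626×10⁻³⁴ J·s)(3×10⁸ m/s) / (253.8×10⁻⁹ m)
E_photon = 4.8851 eV

Then, the maximum kinetic energy:
KE_max = E_photon - φ = 4.8851 eV - 4.38 eV = 0.5051 eV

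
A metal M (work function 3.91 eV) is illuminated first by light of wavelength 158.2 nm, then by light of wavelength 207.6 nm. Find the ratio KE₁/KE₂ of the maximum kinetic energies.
1.9043

Using Einstein's equation: KE_max = hc/λ - φ

For λ₁ = 158.2 nm:
E₁ = hc/λ₁ = 7.8372 eV
KE₁ = E₁ - φ = 7.8372 - 3.91 = 3.9272 eV

For λ₂ = 207.6 nm:
E₂ = hc/λ₂ = 5.9723 eV
KE₂ = E₂ - φ = 5.9723 - 3.91 = 2.0623 eV

Ratio: KE₁/KE₂ = 3.9272/2.0623 = 1.9043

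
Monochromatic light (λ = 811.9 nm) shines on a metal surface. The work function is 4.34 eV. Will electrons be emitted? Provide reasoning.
No

For photoemission, the photon energy must exceed the work function.

Photon energy: E = hc/λ = 1.5271 eV
Work function: φ = 4.34 eV

Since E_photon (1.5271 eV) < φ (4.34 eV), photoemission will NOT occur.
The threshold wavelength is λ₀ = hc/φ = 285.7 nm.
Since 811.9 nm > 285.7 nm, the photons lack sufficient energy.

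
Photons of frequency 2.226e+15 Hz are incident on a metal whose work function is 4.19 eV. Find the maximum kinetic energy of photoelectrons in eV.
5.0160 eV

Using Einstein's photoelectric equation: KE_max = hf - φ

First, calculate the photon energy:
E_photon = hf = (6.626×10⁻³⁴ J·s)(2.226e+15 Hz)
E_photon = 9.2060 eV

Then, the maximum kinetic energy:
KE_max = E_photon - φ = 9.2060 eV - 4.19 eV = 5.0160 eV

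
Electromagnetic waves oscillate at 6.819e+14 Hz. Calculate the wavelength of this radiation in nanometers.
439.64 nm

Using the wave equation: c = fλ

Solving for wavelength:
λ = c/f = (3×10⁸ m/s) / (6.819e+14 Hz)
λ = 439.64 nm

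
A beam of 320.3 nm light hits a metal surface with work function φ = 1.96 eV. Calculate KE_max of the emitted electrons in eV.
1.9109 eV

Using Einstein's photoelectric equation: KE_max = hf - φ = hc/λ - φ

First, calculate the photon energy:
E_photon = hc/λ = (6.626×10⁻³⁴ J·s)(3×10⁸ m/s) / (320.3×10⁻⁹ m)
E_photon = 3.8709 eV

Then, the maximum kinetic energy:
KE_max = E_photon - φ = 3.8709 eV - 1.96 eV = 1.9109 eV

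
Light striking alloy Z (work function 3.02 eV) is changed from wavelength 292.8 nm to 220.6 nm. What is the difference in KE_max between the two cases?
1.3859 eV

Using Einstein's equation: KE_max = hc/λ - φ

For λ₁ = 292.8 nm:
KE₁ = hc/λ₁ - φ = 4.2344 - 3.02 = 1.2144 eV

For λ₂ = 220.6 nm:
KE₂ = hc/λ₂ - φ = 5.6203 - 3.02 = 2.6003 eV

Change in KE:
ΔKE = KE₂ - KE₁ = 2.6003 - 1.2144 = 1.3859 eV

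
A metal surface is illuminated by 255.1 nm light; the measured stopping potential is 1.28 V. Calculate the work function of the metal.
3.58 eV

The stopping potential gives the maximum kinetic energy: KE_max = eV_s = 1.28 eV

From Einstein's photoelectric equation: KE_max = hc/λ - φ
Rearranging: φ = hc/λ - KE_max

Calculate photon energy:
E_photon = hc/λ = (6.626×10⁻³⁴ J·s)(3×10⁸ m/s) / (255.1×10⁻⁹ m) = 4.8602 eV

Therefore:
φ = 4.8602 - 1.28 = 3.58 eV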